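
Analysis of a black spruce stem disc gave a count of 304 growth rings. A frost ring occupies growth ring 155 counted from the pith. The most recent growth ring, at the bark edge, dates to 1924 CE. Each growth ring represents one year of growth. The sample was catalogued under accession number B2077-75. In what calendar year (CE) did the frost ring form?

1775 CE

Between growth ring 155 and the bark edge there are 304 − 155 = 149 growth rings.
The growth ring at the bark edge is 1924 CE, so the frost ring dates to 1924 − 149 = 1775 CE.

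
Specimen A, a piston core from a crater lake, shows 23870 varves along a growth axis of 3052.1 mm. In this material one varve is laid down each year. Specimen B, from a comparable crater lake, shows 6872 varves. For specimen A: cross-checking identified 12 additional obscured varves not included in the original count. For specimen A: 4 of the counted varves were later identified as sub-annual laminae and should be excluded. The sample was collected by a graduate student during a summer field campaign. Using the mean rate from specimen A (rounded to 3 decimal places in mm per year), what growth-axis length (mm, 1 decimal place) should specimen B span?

879.6 mm

Specimen A: true varve count = 23870 − 4 + 12 = 23878.
A: Extension rate ≈ 3052.1 / 23878 = 0.128 mm/yr.
Length of B = 0.128 × 6872 = 879.6 mm.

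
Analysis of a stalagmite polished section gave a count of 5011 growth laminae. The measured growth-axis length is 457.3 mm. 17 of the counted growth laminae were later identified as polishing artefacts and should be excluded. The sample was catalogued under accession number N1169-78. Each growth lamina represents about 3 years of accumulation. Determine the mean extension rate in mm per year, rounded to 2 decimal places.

Adjusted count: 5011 − 17 = 4994 growth laminae.
Multiplying by 3 years per growth lamina: 4994 × 3 = 14982 years.
Mean rate = 457.3 mm / 14982 years ≈ 0.03 mm per year.

0.03 mm per year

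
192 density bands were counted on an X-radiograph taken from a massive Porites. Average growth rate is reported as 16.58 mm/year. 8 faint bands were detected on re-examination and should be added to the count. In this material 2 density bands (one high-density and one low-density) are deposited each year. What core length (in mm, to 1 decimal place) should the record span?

1658.0 mm

Adjusted count: 192 + 8 = 200 density bands.
With 2 density bands per year, 200 / 2 = 100 years.
Length ≈ 16.58 × 100 = 1658.0 mm.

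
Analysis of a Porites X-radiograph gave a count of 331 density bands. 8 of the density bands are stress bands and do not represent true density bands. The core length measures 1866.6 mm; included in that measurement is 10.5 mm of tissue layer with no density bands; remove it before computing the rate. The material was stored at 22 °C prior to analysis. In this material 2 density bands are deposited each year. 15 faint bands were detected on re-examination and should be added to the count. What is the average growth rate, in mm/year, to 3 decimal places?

10.983 mm/year

Adjusted count: 331 − 8 + 15 = 338 density bands.
338 density bands at 2 per year is 338 / 2 = 169 years.
The growth record spans 1866.6 − 10.5 = 1856.1 mm.
Mean rate = 1856.1 mm / 169 years ≈ 10.983 mm/year.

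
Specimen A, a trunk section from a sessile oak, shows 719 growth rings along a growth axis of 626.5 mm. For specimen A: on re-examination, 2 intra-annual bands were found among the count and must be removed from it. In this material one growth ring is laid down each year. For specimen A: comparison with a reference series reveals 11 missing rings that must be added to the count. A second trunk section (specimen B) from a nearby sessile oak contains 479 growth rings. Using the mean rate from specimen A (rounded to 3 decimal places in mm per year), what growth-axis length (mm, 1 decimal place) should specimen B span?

412.4 mm

Specimen A: true growth ring count = 719 − 2 + 11 = 728.
A: Mean rate = 626.5 mm / 728 years ≈ 0.861 mm/year.
B's length ≈ 0.861 × 479 = 412.4 mm.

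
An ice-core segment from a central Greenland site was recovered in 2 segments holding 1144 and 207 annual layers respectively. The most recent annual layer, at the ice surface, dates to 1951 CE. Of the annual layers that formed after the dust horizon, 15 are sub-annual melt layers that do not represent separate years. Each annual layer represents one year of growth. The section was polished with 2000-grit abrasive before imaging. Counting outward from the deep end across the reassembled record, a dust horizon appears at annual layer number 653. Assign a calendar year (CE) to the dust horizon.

Total annual layers = 1144 + 207 = 1351.
The dust horizon sits at annual layer 653 from the deep end, so 1351 − 653 = 698 annual layers formed after it.
698 − 15 false = 683 true annual layers after the dust horizon.
The annual layer at the ice surface is 1951 CE, so the dust horizon dates to 1951 − 683 = 1268 CE.

1268 CE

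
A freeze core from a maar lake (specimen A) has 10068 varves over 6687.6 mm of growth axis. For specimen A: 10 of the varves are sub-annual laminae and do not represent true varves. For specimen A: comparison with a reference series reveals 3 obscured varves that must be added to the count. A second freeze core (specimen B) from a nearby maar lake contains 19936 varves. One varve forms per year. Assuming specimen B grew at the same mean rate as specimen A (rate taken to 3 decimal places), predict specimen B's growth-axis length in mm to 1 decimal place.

Specimen A: after corrections the count is 10068 − 10 + 3 = 10061 varves.
A: Mean rate = 6687.6 mm / 10061 years ≈ 0.665 mm/year.
For B, 0.665 mm/year × 19936 years = 13257.4 mm.

13257.4 mm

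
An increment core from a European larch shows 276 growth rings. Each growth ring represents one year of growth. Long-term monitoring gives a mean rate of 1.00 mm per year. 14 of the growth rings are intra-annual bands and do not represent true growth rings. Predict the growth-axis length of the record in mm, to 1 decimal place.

262.0 mm

Adjusted count: 276 − 14 = 262 growth rings.
262 years at 1.00 mm/year gives 1.00 × 262 = 262.0 mm.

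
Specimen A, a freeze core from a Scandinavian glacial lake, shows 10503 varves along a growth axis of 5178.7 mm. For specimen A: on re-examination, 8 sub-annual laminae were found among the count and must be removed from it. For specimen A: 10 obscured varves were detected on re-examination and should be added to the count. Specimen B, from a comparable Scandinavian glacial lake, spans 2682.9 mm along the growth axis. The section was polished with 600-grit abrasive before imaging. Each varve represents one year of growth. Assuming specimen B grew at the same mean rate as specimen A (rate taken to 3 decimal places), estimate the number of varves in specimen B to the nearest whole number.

Specimen A: true varve count = 10503 − 8 + 10 = 10505.
A: Mean rate = 5178.7 mm / 10505 years ≈ 0.493 mm per year.
B spans 2682.9 / 0.493 = 5441.99 years ≈ 5442 varves.

5442 varves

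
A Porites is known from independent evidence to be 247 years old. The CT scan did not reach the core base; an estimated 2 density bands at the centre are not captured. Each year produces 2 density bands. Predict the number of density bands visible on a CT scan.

With 2 density bands per year, 247 years would produce 247 × 2 = 494 density bands.
Subtracting the 2 density bands not captured gives 494 − 2 = 492 density bands in the record.

492 density bands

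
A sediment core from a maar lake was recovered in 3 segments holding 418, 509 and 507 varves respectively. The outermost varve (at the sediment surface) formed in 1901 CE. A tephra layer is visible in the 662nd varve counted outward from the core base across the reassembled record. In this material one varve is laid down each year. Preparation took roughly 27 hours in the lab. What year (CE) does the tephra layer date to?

1129 CE

Total varves = 418 + 509 + 507 = 1434.
Between varve 662 and the sediment surface there are 1434 − 662 = 772 varves.
Counting back 772 years from 1901 CE places the tephra layer in 1901 − 772 = 1129 CE.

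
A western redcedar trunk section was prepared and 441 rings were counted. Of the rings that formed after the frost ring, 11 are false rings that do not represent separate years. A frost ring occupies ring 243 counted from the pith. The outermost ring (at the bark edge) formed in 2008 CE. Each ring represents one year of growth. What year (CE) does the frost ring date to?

1821 CE

Between ring 243 and the bark edge there are 441 − 243 = 198 rings.
198 − 11 false = 187 true rings after the frost ring.
Counting back 187 years from 2008 CE places the frost ring in 2008 − 187 = 1821 CE.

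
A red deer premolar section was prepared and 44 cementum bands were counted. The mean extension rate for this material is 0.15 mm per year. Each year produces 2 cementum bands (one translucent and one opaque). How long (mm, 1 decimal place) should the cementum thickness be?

3.3 mm

44 cementum bands at 2 per year is 44 / 2 = 22 years.
Length ≈ 0.15 × 22 = 3.3 mm.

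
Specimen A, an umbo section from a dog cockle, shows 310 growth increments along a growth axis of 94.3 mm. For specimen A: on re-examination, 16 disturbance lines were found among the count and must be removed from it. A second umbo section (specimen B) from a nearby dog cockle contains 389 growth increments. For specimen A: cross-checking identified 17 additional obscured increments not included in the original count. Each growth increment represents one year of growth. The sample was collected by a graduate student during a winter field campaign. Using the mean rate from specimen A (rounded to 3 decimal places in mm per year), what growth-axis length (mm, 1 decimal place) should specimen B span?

117.9 mm

Specimen A: adjusted count: 310 − 16 + 17 = 311 growth increments.
A: 94.3 mm over 311 years gives 94.3 / 311 ≈ 0.303 mm per year.
For B, 0.303 mm/year × 389 years = 117.9 mm.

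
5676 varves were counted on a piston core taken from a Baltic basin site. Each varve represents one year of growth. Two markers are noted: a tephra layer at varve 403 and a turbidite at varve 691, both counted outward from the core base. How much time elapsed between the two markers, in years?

288 years

691 − 403 = 288 varves lie between the two events.
One varve per year makes the interval 288 years.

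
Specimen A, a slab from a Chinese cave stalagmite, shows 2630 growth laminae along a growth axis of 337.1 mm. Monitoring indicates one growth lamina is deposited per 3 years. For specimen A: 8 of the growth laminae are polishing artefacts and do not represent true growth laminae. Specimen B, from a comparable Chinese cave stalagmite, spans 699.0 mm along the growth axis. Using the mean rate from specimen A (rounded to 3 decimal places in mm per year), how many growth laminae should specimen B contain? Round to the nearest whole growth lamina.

5419 growth laminae

Specimen A: correcting the raw count gives 2630 − 8 = 2622 true growth laminae.
Specimen A: multiplying by 3 years per growth lamina: 2622 × 3 = 7866 years.
A: 337.1 mm over 7866 years gives 337.1 / 7866 ≈ 0.043 mm/year.
For B, 699.0 / 0.043 = 16255.81 years; at 3 years per growth lamina that is 16255.81 / 3 ≈ 5419 growth laminae.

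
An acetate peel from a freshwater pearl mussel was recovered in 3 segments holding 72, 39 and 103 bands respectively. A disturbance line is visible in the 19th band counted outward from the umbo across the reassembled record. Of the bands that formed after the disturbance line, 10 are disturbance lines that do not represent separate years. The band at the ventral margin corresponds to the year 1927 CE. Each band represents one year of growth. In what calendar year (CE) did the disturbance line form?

1742 CE

Total bands = 72 + 39 + 103 = 214.
Between band 19 and the ventral margin there are 214 − 19 = 195 bands.
Excluding 10 false bands: 195 − 10 = 185.
1927 − 185 = 1742 CE.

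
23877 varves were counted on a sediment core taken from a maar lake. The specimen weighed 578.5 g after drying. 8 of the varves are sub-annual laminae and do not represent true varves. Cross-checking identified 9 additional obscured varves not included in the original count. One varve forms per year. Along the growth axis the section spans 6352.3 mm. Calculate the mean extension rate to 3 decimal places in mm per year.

0.266 mm per year

Correcting the raw count gives 23877 − 8 + 9 = 23878 true varves.
Mean rate = 6352.3 mm / 23878 years ≈ 0.266 mm per year.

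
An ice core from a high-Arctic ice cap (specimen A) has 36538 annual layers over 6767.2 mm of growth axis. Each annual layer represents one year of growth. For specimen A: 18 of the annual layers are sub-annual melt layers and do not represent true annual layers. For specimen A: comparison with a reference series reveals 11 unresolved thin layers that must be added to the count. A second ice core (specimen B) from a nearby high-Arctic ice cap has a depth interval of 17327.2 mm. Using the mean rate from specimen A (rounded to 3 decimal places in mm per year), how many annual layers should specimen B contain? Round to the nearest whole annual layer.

93661 annual layers

Specimen A: adjusted count: 36538 − 18 + 11 = 36531 annual layers.
A: Extension rate ≈ 6767.2 / 36531 = 0.185 mm/yr.
B spans 17327.2 / 0.185 = 93660.54 years ≈ 93661 annual layers.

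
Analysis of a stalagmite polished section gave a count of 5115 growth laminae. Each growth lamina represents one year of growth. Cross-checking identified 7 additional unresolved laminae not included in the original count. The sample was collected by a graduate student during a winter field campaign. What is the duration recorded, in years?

5122 years

After corrections the count is 5115 + 7 = 5122 growth laminae.
At one growth lamina per year, that is 5122 years.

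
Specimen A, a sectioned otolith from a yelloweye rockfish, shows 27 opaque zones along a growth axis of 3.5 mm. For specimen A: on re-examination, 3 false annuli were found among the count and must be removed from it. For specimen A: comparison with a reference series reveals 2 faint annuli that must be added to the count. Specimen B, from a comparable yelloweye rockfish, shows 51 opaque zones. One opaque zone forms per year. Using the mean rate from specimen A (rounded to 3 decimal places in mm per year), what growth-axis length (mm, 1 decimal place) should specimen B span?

Specimen A: correcting the raw count gives 27 − 3 + 2 = 26 true opaque zones.
A: Mean rate = 3.5 mm / 26 years ≈ 0.135 mm per year.
B's length ≈ 0.135 × 51 = 6.9 mm.

6.9 mm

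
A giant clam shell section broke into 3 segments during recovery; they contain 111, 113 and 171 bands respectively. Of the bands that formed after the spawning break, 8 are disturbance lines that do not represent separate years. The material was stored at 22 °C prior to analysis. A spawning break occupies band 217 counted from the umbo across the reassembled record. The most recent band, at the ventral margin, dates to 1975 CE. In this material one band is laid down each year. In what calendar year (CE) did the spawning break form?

1805 CE

Total bands = 111 + 113 + 171 = 395.
Between band 217 and the ventral margin there are 395 − 217 = 178 bands.
178 − 8 false = 170 true bands after the spawning break.
The band at the ventral margin is 1975 CE, so the spawning break dates to 1975 − 170 = 1805 CE.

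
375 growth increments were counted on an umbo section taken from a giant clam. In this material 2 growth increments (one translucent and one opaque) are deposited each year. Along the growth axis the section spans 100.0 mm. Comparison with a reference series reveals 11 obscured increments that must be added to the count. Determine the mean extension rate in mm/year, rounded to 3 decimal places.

0.518 mm/year

After corrections the count is 375 + 11 = 386 growth increments.
386 growth increments at 2 per year is 386 / 2 = 193 years.
Extension rate ≈ 100.0 / 193 = 0.518 mm/year.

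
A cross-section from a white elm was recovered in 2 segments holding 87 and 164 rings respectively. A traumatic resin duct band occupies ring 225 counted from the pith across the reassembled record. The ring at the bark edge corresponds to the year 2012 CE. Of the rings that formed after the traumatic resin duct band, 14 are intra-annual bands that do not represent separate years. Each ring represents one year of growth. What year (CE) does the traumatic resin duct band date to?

Total rings = 87 + 164 = 251.
Between ring 225 and the bark edge there are 251 − 225 = 26 rings.
26 − 14 false = 12 true rings after the traumatic resin duct band.
Counting back 12 years from 2012 CE places the traumatic resin duct band in 2012 − 12 = 2000 CE.

2000 CE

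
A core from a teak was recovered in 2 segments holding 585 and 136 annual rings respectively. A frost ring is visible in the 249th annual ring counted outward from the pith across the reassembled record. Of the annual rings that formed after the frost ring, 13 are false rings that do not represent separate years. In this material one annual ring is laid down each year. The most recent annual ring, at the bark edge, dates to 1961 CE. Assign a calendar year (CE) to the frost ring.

1502 CE

Total annual rings = 585 + 136 = 721.
Between annual ring 249 and the bark edge there are 721 − 249 = 472 annual rings.
472 − 13 false = 459 true annual rings after the frost ring.
The annual ring at the bark edge is 1961 CE, so the frost ring dates to 1961 − 459 = 1502 CE.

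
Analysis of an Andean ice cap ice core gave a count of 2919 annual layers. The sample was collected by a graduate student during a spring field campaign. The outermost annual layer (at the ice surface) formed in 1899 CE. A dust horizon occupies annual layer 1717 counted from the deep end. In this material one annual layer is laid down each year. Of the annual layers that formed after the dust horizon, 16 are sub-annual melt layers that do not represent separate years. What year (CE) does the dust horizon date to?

713 CE

The dust horizon sits at annual layer 1717 from the deep end, so 2919 − 1717 = 1202 annual layers formed after it.
Removing the 16 false annual layers leaves 1202 − 16 = 1186 true annual layers beyond the dust horizon.
Counting back 1186 years from 1899 CE places the dust horizon in 1899 − 1186 = 713 CE.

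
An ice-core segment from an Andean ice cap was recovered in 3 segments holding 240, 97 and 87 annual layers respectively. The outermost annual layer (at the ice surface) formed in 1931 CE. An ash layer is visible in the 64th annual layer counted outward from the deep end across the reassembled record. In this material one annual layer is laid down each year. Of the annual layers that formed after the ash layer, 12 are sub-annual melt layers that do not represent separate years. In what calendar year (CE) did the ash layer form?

Total annual layers = 240 + 97 + 87 = 424.
424 − 64 = 360 annual layers lie beyond the ash layer toward the ice surface.
360 − 12 false = 348 true annual layers after the ash layer.
The annual layer at the ice surface is 1931 CE, so the ash layer dates to 1931 − 348 = 1583 CE.

1583 CE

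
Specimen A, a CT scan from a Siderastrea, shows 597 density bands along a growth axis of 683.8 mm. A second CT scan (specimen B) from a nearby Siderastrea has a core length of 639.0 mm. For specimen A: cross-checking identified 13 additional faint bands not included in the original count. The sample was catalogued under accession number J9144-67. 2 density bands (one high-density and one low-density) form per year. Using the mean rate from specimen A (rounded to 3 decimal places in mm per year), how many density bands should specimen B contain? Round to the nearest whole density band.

570 density bands

Specimen A: after corrections the count is 597 + 13 = 610 density bands.
Specimen A: dividing by 2 density bands per year: 610 / 2 = 305 years.
A: Extension rate ≈ 683.8 / 305 = 2.242 mm per year.
B spans 639.0 / 2.242 = 285.01 years; at 2 density bands per year that is 285.01 × 2 ≈ 570 density bands.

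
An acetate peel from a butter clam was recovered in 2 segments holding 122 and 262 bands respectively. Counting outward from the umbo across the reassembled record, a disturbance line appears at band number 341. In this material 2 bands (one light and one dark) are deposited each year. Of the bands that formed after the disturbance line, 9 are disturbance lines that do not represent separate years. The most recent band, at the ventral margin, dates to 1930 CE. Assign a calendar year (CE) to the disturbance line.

1913 CE

Total bands = 122 + 262 = 384.
384 − 341 = 43 bands lie beyond the disturbance line toward the ventral margin.
Removing the 9 false bands leaves 43 − 9 = 34 true bands beyond the disturbance line.
34 bands at 2 per year is 34 / 2 = 17 years.
The band at the ventral margin is 1930 CE, so the disturbance line dates to 1930 − 17 = 1913 CE.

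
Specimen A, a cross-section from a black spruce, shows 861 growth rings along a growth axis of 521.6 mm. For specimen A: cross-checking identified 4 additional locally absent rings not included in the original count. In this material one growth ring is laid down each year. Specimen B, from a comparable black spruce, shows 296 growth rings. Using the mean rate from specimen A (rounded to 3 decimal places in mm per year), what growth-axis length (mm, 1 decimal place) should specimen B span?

Specimen A: after corrections the count is 861 + 4 = 865 growth rings.
A: 521.6 mm over 865 years gives 521.6 / 865 ≈ 0.603 mm/year.
B's length ≈ 0.603 × 296 = 178.5 mm.

178.5 mm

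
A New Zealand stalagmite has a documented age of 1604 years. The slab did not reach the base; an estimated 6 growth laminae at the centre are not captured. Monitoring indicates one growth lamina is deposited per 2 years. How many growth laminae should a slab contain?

At 2 years per growth lamina, 1604 / 2 = 802 growth laminae are expected.
Less the 6 uncaptured growth laminae: 802 − 6 = 796.

796 growth laminae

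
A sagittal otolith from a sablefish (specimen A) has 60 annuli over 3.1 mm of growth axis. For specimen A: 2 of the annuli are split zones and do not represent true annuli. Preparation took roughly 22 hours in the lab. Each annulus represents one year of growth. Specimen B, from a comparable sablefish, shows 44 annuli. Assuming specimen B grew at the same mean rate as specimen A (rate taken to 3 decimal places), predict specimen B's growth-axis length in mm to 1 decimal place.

Specimen A: correcting the raw count gives 60 − 2 = 58 true annuli.
A: Extension rate ≈ 3.1 / 58 = 0.053 mm per year.
B's length ≈ 0.053 × 44 = 2.3 mm.

2.3 mm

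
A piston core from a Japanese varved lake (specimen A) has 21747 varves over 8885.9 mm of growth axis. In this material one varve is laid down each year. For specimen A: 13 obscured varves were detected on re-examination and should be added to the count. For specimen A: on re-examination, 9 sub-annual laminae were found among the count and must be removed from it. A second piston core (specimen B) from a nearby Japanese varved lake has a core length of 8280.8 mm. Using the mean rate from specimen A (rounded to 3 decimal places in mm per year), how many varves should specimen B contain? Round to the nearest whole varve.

20246 varves

Specimen A: true varve count = 21747 − 9 + 13 = 21751.
A: Mean rate = 8885.9 mm / 21751 years ≈ 0.409 mm/yr.
Specimen B: 8280.8 mm / 0.409 mm per year = 20246.45 years ≈ 20246 varves.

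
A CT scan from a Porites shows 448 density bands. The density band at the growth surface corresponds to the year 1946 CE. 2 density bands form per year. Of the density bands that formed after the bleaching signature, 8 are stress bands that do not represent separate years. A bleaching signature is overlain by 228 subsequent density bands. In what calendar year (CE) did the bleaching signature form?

1836 CE

There are 228 density bands younger than the bleaching signature.
228 − 8 false = 220 true density bands after the bleaching signature.
With 2 density bands per year, 220 / 2 = 110 years.
Counting back 110 years from 1946 CE places the bleaching signature in 1946 − 110 = 1836 CE.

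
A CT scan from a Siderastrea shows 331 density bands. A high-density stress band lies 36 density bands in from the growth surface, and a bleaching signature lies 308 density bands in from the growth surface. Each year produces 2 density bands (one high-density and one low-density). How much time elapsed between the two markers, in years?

308 − 36 = 272 density bands lie between the two events.
With 2 density bands per year, 272 / 2 = 136 years.

136 yr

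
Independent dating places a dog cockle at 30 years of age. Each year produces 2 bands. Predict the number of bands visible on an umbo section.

60 bands

Expected bands: 30 × 2 = 60.
So 60 bands should be present.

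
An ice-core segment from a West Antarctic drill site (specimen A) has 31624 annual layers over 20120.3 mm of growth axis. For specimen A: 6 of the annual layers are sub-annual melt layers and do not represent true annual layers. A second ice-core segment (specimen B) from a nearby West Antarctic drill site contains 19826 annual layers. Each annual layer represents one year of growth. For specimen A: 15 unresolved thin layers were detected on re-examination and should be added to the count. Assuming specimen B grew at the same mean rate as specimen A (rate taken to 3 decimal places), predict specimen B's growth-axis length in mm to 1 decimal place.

Specimen A: after corrections the count is 31624 − 6 + 15 = 31633 annual layers.
A: Extension rate ≈ 20120.3 / 31633 = 0.636 mm per year.
Length of B = 0.636 × 19826 = 12609.3 mm.

12609.3 mm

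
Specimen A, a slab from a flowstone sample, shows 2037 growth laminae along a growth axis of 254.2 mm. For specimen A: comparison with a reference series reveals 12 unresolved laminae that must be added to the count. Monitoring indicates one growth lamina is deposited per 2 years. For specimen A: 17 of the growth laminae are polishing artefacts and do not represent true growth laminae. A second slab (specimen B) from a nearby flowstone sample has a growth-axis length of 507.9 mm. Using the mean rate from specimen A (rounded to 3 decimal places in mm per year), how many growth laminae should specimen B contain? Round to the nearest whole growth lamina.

4031 growth laminae

Specimen A: after corrections the count is 2037 − 17 + 12 = 2032 growth laminae.
Specimen A: 2032 growth laminae at 2 years each span 2032 × 2 = 4064 years.
A: Mean rate = 254.2 mm / 4064 years ≈ 0.063 mm/yr.
Specimen B: 507.9 mm / 0.063 mm per year = 8061.90 years; at 2 years per growth lamina that is 8061.90 / 2 ≈ 4031 growth laminae.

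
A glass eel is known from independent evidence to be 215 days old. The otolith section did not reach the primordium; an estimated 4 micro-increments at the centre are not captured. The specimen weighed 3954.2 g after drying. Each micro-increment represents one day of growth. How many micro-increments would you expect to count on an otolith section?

One micro-increment per day gives 215 micro-increments over 215 days.
215 − 4 missed = 211 micro-increments expected in the prepared section.

211 micro-increments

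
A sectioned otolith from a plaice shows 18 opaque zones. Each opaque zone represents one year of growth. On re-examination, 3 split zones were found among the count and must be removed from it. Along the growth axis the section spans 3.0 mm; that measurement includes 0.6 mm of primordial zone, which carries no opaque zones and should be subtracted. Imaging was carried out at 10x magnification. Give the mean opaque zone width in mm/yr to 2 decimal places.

0.16 mm/yr

Correcting the raw count gives 18 − 3 = 15 true opaque zones.
The growth record spans 3.0 − 0.6 = 2.4 mm.
2.4 mm over 15 years gives 2.4 / 15 ≈ 0.16 mm/yr.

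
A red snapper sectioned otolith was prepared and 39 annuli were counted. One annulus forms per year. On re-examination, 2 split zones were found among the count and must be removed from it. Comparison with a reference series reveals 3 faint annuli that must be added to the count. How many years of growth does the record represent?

Adjusted count: 39 − 2 + 3 = 40 annuli.
At one annulus per year, that is 40 years.

40 years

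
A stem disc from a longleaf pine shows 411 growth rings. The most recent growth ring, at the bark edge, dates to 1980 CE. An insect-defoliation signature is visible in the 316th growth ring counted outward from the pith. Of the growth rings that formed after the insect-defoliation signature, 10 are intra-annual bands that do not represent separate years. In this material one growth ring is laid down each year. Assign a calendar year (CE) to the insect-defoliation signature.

The insect-defoliation signature sits at growth ring 316 from the pith, so 411 − 316 = 95 growth rings formed after it.
Removing the 10 false growth rings leaves 95 − 10 = 85 true growth rings beyond the insect-defoliation signature.
The growth ring at the bark edge is 1980 CE, so the insect-defoliation signature dates to 1980 − 85 = 1895 CE.

1895 CE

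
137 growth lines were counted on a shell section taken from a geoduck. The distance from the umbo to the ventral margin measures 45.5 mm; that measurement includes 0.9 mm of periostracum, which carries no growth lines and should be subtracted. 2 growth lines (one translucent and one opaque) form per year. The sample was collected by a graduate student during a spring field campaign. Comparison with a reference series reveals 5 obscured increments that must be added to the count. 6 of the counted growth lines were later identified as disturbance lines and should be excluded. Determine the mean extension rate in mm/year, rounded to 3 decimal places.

0.656 mm/year

After corrections the count is 137 − 6 + 5 = 136 growth lines.
136 growth lines at 2 per year is 136 / 2 = 68 years.
Net length = 45.5 − 0.9 = 44.6 mm.
Extension rate ≈ 44.6 / 68 = 0.656 mm/year.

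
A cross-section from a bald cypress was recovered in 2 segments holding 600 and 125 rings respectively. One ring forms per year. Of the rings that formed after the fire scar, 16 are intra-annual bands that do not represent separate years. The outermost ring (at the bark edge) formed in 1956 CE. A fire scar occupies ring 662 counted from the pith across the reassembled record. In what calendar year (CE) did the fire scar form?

1909 CE

Total rings = 600 + 125 = 725.
Between ring 662 and the bark edge there are 725 − 662 = 63 rings.
63 − 16 false = 47 true rings after the fire scar.
1956 − 47 = 1909 CE.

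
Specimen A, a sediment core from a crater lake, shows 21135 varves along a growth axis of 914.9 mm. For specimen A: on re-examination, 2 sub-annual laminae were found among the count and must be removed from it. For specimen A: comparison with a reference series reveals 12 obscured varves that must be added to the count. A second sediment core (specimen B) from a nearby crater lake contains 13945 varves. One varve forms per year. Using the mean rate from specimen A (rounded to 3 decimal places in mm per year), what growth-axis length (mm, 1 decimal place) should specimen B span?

Specimen A: correcting the raw count gives 21135 − 2 + 12 = 21145 true varves.
A: Extension rate ≈ 914.9 / 21145 = 0.043 mm/year.
For B, 0.043 mm/year × 13945 years = 599.6 mm.

599.6 mm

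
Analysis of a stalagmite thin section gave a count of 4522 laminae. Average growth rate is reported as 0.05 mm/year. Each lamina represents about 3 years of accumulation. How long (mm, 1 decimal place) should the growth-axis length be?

678.3 mm

4522 laminae at 3 years each span 4522 × 3 = 13566 years.
Predicted length = 0.05 mm/year × 13566 years = 678.3 mm.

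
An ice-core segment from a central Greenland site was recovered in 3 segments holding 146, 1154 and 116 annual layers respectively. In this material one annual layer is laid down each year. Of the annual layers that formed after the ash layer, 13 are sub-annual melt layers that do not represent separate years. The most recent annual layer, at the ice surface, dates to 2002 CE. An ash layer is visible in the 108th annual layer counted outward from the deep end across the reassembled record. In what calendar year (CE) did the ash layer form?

707 CE

Total annual layers = 146 + 1154 + 116 = 1416.
Between annual layer 108 and the ice surface there are 1416 − 108 = 1308 annual layers.
Removing the 13 false annual layers leaves 1308 − 13 = 1295 true annual layers beyond the ash layer.
Counting back 1295 years from 2002 CE places the ash layer in 2002 − 1295 = 707 CE.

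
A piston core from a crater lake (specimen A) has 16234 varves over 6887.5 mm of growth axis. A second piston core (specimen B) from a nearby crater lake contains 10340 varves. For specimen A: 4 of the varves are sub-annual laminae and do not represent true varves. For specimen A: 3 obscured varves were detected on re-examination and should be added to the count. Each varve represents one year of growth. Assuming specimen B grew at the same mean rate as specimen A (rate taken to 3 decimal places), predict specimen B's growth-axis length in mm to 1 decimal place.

4384.2 mm

Specimen A: adjusted count: 16234 − 4 + 3 = 16233 varves.
A: 6887.5 mm over 16233 years gives 6887.5 / 16233 ≈ 0.424 mm per year.
For B, 0.424 mm/year × 10340 years = 4384.2 mm.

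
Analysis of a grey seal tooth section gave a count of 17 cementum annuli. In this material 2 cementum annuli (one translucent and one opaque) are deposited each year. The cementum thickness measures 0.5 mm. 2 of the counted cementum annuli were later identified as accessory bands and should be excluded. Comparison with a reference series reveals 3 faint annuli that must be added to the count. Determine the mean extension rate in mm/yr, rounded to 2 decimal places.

True cementum annulus count = 17 − 2 + 3 = 18.
Dividing by 2 cementum annuli per year: 18 / 2 = 9 years.
Mean rate = 0.5 mm / 9 years ≈ 0.06 mm/yr.

0.06 mm/yr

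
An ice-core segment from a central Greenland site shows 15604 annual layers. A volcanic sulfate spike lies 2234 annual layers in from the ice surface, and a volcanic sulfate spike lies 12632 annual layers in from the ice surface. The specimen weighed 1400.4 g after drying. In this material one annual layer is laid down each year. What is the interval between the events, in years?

The two markers are separated by 12632 − 2234 = 10398 annual layers.
That is 10398 years at one annual layer per year.

10398 years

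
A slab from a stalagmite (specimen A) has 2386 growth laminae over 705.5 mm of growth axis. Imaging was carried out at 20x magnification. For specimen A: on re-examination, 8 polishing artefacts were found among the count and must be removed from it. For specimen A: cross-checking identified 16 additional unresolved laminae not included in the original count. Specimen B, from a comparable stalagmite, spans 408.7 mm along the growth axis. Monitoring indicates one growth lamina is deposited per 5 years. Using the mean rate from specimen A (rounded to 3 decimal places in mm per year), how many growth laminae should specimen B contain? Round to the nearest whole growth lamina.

Specimen A: adjusted count: 2386 − 8 + 16 = 2394 growth laminae.
Specimen A: 2394 growth laminae at 5 years each span 2394 × 5 = 11970 years.
A: Mean rate = 705.5 mm / 11970 years ≈ 0.059 mm/yr.
For B, 408.7 / 0.059 = 6927.12 years; at 5 years per growth lamina that is 6927.12 / 5 ≈ 1385 growth laminae.

1385 growth laminae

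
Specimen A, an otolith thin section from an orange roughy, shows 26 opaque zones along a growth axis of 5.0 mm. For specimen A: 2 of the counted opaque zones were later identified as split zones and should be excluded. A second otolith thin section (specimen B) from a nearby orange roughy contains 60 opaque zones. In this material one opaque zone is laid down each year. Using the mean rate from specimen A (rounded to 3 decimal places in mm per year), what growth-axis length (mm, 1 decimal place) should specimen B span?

Specimen A: after corrections the count is 26 − 2 = 24 opaque zones.
A: 5.0 mm over 24 years gives 5.0 / 24 ≈ 0.208 mm/year.
Length of B = 0.208 × 60 = 12.5 mm.

12.5 mm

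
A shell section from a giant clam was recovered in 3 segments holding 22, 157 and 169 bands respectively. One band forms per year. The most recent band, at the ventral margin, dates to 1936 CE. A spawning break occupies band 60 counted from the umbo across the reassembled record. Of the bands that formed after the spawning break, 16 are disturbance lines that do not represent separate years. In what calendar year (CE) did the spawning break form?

Total bands = 22 + 157 + 169 = 348.
Between band 60 and the ventral margin there are 348 − 60 = 288 bands.
Excluding 16 false bands: 288 − 16 = 272.
Counting back 272 years from 1936 CE places the spawning break in 1936 − 272 = 1664 CE.

1664 CE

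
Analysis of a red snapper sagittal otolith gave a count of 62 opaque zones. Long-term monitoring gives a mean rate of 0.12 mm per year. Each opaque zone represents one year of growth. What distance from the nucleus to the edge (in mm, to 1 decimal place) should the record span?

7.4 mm

62 years of growth are recorded.
Length ≈ 0.12 × 62 = 7.4 mm.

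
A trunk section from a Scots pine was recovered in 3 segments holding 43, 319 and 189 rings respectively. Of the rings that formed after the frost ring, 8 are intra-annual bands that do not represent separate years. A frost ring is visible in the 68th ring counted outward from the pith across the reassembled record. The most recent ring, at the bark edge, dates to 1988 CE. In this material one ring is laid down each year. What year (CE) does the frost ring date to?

1513 CE

Total rings = 43 + 319 + 189 = 551.
Between ring 68 and the bark edge there are 551 − 68 = 483 rings.
Removing the 8 false rings leaves 483 − 8 = 475 true rings beyond the frost ring.
1988 − 475 = 1513 CE.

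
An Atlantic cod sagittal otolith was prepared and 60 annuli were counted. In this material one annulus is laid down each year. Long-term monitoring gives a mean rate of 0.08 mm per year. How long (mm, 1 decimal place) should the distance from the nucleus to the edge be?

4.8 mm

60 years of growth are recorded.
60 years at 0.08 mm/year gives 0.08 × 60 = 4.8 mm.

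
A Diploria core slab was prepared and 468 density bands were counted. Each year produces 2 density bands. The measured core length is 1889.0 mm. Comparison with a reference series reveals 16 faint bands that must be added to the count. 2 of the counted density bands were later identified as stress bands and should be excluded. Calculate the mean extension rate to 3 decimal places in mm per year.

Adjusted count: 468 − 2 + 16 = 482 density bands.
482 density bands at 2 per year is 482 / 2 = 241 years.
1889.0 mm over 241 years gives 1889.0 / 241 ≈ 7.838 mm per year.

7.838 mm per year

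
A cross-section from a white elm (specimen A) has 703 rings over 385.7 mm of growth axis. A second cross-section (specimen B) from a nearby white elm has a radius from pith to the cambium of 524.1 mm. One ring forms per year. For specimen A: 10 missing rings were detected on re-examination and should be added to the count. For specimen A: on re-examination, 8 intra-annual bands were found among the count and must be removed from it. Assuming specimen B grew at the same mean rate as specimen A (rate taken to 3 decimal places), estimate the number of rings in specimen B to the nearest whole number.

Specimen A: after corrections the count is 703 − 8 + 10 = 705 rings.
A: 385.7 mm over 705 years gives 385.7 / 705 ≈ 0.547 mm/year.
For B, 524.1 / 0.547 = 958.14 years ≈ 958 rings.

958 rings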